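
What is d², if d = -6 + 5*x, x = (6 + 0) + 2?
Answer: 1156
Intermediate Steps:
x = 8 (x = 6 + 2 = 8)
d = 34 (d = -6 + 5*8 = -6 + 40 = 34)
d² = 34² = 1156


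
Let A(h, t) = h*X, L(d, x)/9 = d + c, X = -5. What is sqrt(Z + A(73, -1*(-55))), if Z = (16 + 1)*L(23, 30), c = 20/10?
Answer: 2*sqrt(865) ≈ 58.822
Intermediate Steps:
c = 2 (c = 20*(1/10) = 2)
L(d, x) = 18 + 9*d (L(d, x) = 9*(d + 2) = 9*(2 + d) = 18 + 9*d)
Z = 3825 (Z = (16 + 1)*(18 + 9*23) = 17*(18 + 207) = 17*225 = 3825)
A(h, t) = -5*h (A(h, t) = h*(-5) = -5*h)
sqrt(Z + A(73, -1*(-55))) = sqrt(3825 - 5*73) = sqrt(3825 - 365) = sqrt(3460) = 2*sqrt(865)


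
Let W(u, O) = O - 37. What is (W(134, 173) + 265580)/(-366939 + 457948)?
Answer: 265716/91009 ≈ 2.9197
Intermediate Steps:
W(u, O) = -37 + O
(W(134, 173) + 265580)/(-366939 + 457948) = ((-37 + 173) + 265580)/(-366939 + 457948) = (136 + 265580)/91009 = 265716*(1/91009) = 265716/91009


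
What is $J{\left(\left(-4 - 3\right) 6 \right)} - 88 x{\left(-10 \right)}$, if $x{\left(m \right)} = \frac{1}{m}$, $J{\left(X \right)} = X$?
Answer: $- \frac{166}{5} \approx -33.2$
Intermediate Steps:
$J{\left(\left(-4 - 3\right) 6 \right)} - 88 x{\left(-10 \right)} = \left(-4 - 3\right) 6 - \frac{88}{-10} = \left(-7\right) 6 - - \frac{44}{5} = -42 + \frac{44}{5} = - \frac{166}{5}$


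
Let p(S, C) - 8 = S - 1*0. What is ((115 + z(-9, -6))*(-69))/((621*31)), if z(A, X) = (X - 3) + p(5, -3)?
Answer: -119/279 ≈ -0.42652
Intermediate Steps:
p(S, C) = 8 + S (p(S, C) = 8 + (S - 1*0) = 8 + (S + 0) = 8 + S)
z(A, X) = 10 + X (z(A, X) = (X - 3) + (8 + 5) = (-3 + X) + 13 = 10 + X)
((115 + z(-9, -6))*(-69))/((621*31)) = ((115 + (10 - 6))*(-69))/((621*31)) = ((115 + 4)*(-69))/19251 = (119*(-69))*(1/19251) = -8211*1/19251 = -119/279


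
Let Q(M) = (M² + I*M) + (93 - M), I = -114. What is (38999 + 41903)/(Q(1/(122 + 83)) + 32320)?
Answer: 3399906550/1362132751 ≈ 2.4960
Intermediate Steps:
Q(M) = 93 + M² - 115*M (Q(M) = (M² - 114*M) + (93 - M) = 93 + M² - 115*M)
(38999 + 41903)/(Q(1/(122 + 83)) + 32320) = (38999 + 41903)/((93 + (1/(122 + 83))² - 115/(122 + 83)) + 32320) = 80902/((93 + (1/205)² - 115/205) + 32320) = 80902/((93 + (1/205)² - 115*1/205) + 32320) = 80902/((93 + 1/42025 - 23/41) + 32320) = 80902/(3884751/42025 + 32320) = 80902/(1362132751/42025) = 80902*(42025/1362132751) = 3399906550/1362132751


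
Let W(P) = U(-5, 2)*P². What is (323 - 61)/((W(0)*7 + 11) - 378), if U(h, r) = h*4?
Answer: -262/367 ≈ -0.71390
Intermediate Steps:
U(h, r) = 4*h
W(P) = -20*P² (W(P) = (4*(-5))*P² = -20*P²)
(323 - 61)/((W(0)*7 + 11) - 378) = (323 - 61)/((-20*0²*7 + 11) - 378) = 262/((-20*0*7 + 11) - 378) = 262/((0*7 + 11) - 378) = 262/((0 + 11) - 378) = 262/(11 - 378) = 262/(-367) = 262*(-1/367) = -262/367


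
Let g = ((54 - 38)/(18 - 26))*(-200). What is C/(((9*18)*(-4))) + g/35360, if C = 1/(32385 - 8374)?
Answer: 2992123/264505176 ≈ 0.011312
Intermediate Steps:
g = 400 (g = (16/(-8))*(-200) = (16*(-⅛))*(-200) = -2*(-200) = 400)
C = 1/24011 ≈ 4.1648e-5
C/(((9*18)*(-4))) + g/35360 = 1/(24011*(((9*18)*(-4)))) + 400/35360 = 1/(24011*((162*(-4)))) + 400*(1/35360) = (1/24011)/(-648) + 5/442 = (1/24011)*(-1/648) + 5/442 = -1/15559128 + 5/442 = 2992123/264505176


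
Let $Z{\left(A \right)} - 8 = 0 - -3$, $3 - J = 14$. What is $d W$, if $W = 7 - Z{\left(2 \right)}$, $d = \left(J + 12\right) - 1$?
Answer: $0$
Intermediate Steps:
$J = -11$ ($J = 3 - 14 = -11$)
$Z{\left(A \right)} = 11$ ($Z{\left(A \right)} = 8 + \left(0 - -3\right) = 8 + \left(0 + 3\right) = 8 + 3 = 11$)
$d = 0$ ($d = \left(-11 + 12\right) - 1 = 1 - 1 = 0$)
$W = -4$ ($W = 7 - 11 = -4$)
$d W = 0 \left(-4\right) = 0$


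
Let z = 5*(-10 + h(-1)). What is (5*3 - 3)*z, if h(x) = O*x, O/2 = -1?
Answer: -480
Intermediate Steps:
O = -2 (O = 2*(-1) = -2)
h(x) = -2*x
z = -40 (z = 5*(-10 - 2*(-1)) = 5*(-10 + 2) = 5*(-8) = -40)
(5*3 - 3)*z = (5*3 - 3)*(-40) = (15 - 3)*(-40) = 12*(-40) = -480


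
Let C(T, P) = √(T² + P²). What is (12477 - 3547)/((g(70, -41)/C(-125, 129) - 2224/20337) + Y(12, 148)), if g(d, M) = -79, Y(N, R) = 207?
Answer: 24655352399347757100/571213734908211721 + 291777855122430*√32266/571213734908211721 ≈ 43.255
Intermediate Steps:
C(T, P) = √(P² + T²)
(12477 - 3547)/((g(70, -41)/C(-125, 129) - 2224/20337) + Y(12, 148)) = (12477 - 3547)/((-79/√(129² + (-125)²) - 2224/20337) + 207) = 8930/((-79/√(16641 + 15625) - 2224*1/20337) + 207) = 8930/((-79*√32266/32266 - 2224/20337) + 207) = 8930/((-2224/20337 - 79*√32266/32266) + 207) = 8930/(4207535/20337 - 79*√32266/32266)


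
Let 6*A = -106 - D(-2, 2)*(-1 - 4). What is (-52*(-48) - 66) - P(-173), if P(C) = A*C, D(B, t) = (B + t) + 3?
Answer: -1163/6 ≈ -193.83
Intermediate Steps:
D(B, t) = 3 + B + t
A = -91/6 (A = (-106 - (3 - 2 + 2)*(-1 - 4))/6 = (-106 - 3*(-5))/6 = (-106 - 1*(-15))/6 = (-106 + 15)/6 = (⅙)*(-91) = -91/6 ≈ -15.167)
P(C) = -91*C/6
(-52*(-48) - 66) - P(-173) = (-52*(-48) - 66) - (-91)*(-173)/6 = (2496 - 66) - 1*15743/6 = 2430 - 15743/6 = -1163/6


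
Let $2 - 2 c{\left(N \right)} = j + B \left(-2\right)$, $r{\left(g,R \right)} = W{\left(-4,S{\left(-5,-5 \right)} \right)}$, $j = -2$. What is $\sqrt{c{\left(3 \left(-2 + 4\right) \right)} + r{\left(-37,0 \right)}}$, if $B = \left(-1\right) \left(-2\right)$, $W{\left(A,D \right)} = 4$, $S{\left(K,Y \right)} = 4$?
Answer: $2 \sqrt{2} \approx 2.8284$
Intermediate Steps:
$B = 2$
$r{\left(g,R \right)} = 4$
$c{\left(N \right)} = 4$ ($c{\left(N \right)} = 1 - \frac{-2 + 2 \left(-2\right)}{2} = 1 - \frac{-2 - 4}{2} = 1 - -3 = 1 + 3 = 4$)
$\sqrt{c{\left(3 \left(-2 + 4\right) \right)} + r{\left(-37,0 \right)}} = \sqrt{4 + 4} = \sqrt{8} = 2 \sqrt{2}$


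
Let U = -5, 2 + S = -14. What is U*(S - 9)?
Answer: 125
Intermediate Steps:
S = -16 (S = -2 - 14 = -16)
U*(S - 9) = -5*(-16 - 9) = -5*(-25) = 125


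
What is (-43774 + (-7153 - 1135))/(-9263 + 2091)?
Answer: 26031/3586 ≈ 7.2591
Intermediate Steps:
(-43774 + (-7153 - 1135))/(-9263 + 2091) = (-43774 - 8288)/(-7172) = -52062*(-1/7172) = 26031/3586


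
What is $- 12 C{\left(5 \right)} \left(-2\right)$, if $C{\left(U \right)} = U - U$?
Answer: $0$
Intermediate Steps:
$C{\left(U \right)} = 0$
$- 12 C{\left(5 \right)} \left(-2\right) = \left(-12\right) 0 \left(-2\right) = 0 \left(-2\right) = 0$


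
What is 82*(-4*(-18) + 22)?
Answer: 7708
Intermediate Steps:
82*(-4*(-18) + 22) = 82*(72 + 22) = 82*94 = 7708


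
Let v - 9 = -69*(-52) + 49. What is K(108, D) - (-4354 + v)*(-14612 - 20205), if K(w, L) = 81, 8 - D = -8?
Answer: -24650355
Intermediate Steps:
D = 16 (D = 8 - 1*(-8) = 8 + 8 = 16)
v = 3646 (v = 9 + (-69*(-52) + 49) = 9 + (3588 + 49) = 9 + 3637 = 3646)
K(108, D) - (-4354 + v)*(-14612 - 20205) = 81 - (-4354 + 3646)*(-14612 - 20205) = 81 - (-708)*(-34817) = 81 - 1*24650436 = 81 - 24650436 = -24650355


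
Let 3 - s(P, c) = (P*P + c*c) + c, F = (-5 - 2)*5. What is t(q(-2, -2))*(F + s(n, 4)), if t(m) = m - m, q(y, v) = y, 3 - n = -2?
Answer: 0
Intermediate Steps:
n = 5 (n = 3 - 1*(-2) = 3 + 2 = 5)
F = -35 (F = -7*5 = -35)
s(P, c) = 3 - c - P² - c² (s(P, c) = 3 - ((P*P + c*c) + c) = 3 - ((P² + c²) + c) = 3 - (c + P² + c²) = 3 + (-c - P² - c²) = 3 - c - P² - c²)
t(m) = 0
t(q(-2, -2))*(F + s(n, 4)) = 0*(-35 + (3 - 1*4 - 1*5² - 1*4²)) = 0*(-35 + (3 - 4 - 1*25 - 1*16)) = 0*(-35 + (3 - 4 - 25 - 16)) = 0*(-35 - 42) = 0*(-77) = 0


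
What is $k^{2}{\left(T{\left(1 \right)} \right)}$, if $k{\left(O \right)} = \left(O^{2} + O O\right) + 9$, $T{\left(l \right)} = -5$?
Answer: $3481$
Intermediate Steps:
$k{\left(O \right)} = 9 + 2 O^{2}$ ($k{\left(O \right)} = \left(O^{2} + O^{2}\right) + 9 = 2 O^{2} + 9 = 9 + 2 O^{2}$)
$k^{2}{\left(T{\left(1 \right)} \right)} = \left(9 + 2 \left(-5\right)^{2}\right)^{2} = \left(9 + 2 \cdot 25\right)^{2} = \left(9 + 50\right)^{2} = 59^{2} = 3481$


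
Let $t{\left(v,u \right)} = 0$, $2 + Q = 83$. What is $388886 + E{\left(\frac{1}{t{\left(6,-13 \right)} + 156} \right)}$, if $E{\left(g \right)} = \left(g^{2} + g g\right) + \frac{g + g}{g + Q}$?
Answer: $\frac{59797839821149}{153767016} \approx 3.8889 \cdot 10^{5}$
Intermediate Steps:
$Q = 81$ ($Q = -2 + 83 = 81$)
$E{\left(g \right)} = 2 g^{2} + \frac{2 g}{81 + g}$ ($E{\left(g \right)} = \left(g^{2} + g g\right) + \frac{g + g}{g + 81} = \left(g^{2} + g^{2}\right) + \frac{2 g}{81 + g} = 2 g^{2} + \frac{2 g}{81 + g}$)
$388886 + E{\left(\frac{1}{t{\left(6,-13 \right)} + 156} \right)} = 388886 + \frac{2 \left(1 + \left(\frac{1}{0 + 156}\right)^{2} + \frac{81}{0 + 156}\right)}{\left(0 + 156\right) \left(81 + \frac{1}{0 + 156}\right)} = 388886 + \frac{2 \left(1 + \left(\frac{1}{156}\right)^{2} + \frac{81}{156}\right)}{156 \left(81 + \frac{1}{156}\right)} = 388886 + 2 \cdot \frac{1}{156} \frac{1}{81 + \frac{1}{156}} \left(1 + \left(\frac{1}{156}\right)^{2} + 81 \cdot \frac{1}{156}\right) = 388886 + 2 \cdot \frac{1}{156} \frac{1}{\frac{12637}{156}} \left(1 + \frac{1}{24336} + \frac{27}{52}\right) = 388886 + 2 \cdot \frac{1}{156} \cdot \frac{156}{12637} \cdot \frac{36973}{24336} = 388886 + \frac{36973}{153767016} = \frac{59797839821149}{153767016}$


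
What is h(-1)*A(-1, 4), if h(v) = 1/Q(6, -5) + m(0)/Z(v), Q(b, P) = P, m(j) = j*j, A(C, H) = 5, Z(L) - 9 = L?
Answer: -1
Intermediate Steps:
Z(L) = 9 + L
m(j) = j**2
h(v) = -1/5 (h(v) = 1/(-5) + 0**2/(9 + v) = 1*(-1/5) + 0/(9 + v) = -1/5 + 0 = -1/5)
h(-1)*A(-1, 4) = -1/5*5 = -1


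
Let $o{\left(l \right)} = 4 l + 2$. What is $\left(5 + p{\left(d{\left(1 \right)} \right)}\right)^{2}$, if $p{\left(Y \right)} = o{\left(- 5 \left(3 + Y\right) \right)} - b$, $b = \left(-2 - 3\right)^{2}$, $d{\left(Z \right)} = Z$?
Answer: $9604$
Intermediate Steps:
$o{\left(l \right)} = 2 + 4 l$
$b = 25$ ($b = \left(-5\right)^{2} = 25$)
$p{\left(Y \right)} = -83 - 20 Y$ ($p{\left(Y \right)} = \left(2 + 4 \left(- 5 \left(3 + Y\right)\right)\right) - 25 = \left(2 + 4 \left(-15 - 5 Y\right)\right) - 25 = \left(2 - \left(60 + 20 Y\right)\right) - 25 = \left(-58 - 20 Y\right) - 25 = -83 - 20 Y$)
$\left(5 + p{\left(d{\left(1 \right)} \right)}\right)^{2} = \left(5 - 103\right)^{2} = \left(-98\right)^{2} = 9604$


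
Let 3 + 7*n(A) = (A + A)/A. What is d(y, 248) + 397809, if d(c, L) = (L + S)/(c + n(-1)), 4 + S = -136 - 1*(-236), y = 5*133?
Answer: 925702747/2327 ≈ 3.9781e+5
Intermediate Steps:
y = 665
S = 96 (S = -4 + (-136 - 1*(-236)) = -4 + (-136 + 236) = -4 + 100 = 96)
n(A) = -⅐ (n(A) = -3/7 + ((A + A)/A)/7 = -3/7 + ((2*A)/A)/7 = -3/7 + (⅐)*2 = -3/7 + 2/7 = -⅐)
d(c, L) = (96 + L)/(-⅐ + c) (d(c, L) = (L + 96)/(c - ⅐) = (96 + L)/(-⅐ + c))
d(y, 248) + 397809 = 7*(96 + 248)/(-1 + 7*665) + 397809 = 7*344/(-1 + 4655) + 397809 = 7*344/4654 + 397809 = 7*(1/4654)*344 + 397809 = 1204/2327 + 397809 = 925702747/2327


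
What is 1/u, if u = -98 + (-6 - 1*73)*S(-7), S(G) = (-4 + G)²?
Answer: -1/9657 ≈ -0.00010355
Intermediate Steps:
u = -9657 (u = -98 + (-6 - 1*73)*(-4 - 7)² = -98 + (-6 - 73)*(-11)² = -98 - 79*121 = -98 - 9559 = -9657)
1/u = 1/(-9657) = -1/9657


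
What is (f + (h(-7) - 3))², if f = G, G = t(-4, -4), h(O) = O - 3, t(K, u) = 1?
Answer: 144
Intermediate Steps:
h(O) = -3 + O
G = 1
f = 1
(f + (h(-7) - 3))² = (1 + ((-3 - 7) - 3))² = (1 + (-10 - 3))² = (1 - 13)² = (-12)² = 144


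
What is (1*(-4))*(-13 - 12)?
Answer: 100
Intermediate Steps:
(1*(-4))*(-13 - 12) = -4*(-25) = 100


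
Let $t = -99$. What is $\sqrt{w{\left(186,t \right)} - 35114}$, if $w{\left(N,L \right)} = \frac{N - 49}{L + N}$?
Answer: $\frac{i \sqrt{265765947}}{87} \approx 187.38 i$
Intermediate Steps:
$w{\left(N,L \right)} = \frac{-49 + N}{L + N}$
$\sqrt{w{\left(186,t \right)} - 35114} = \sqrt{\frac{-49 + 186}{-99 + 186} - 35114} = \sqrt{\frac{1}{87} \cdot 137 - 35114} = \sqrt{\frac{137}{87} - 35114} = \sqrt{- \frac{3054781}{87}} = \frac{i \sqrt{265765947}}{87}$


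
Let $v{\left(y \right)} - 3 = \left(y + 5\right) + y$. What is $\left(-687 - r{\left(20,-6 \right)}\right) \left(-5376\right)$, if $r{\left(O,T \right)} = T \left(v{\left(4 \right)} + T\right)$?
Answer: $3370752$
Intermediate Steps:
$v{\left(y \right)} = 8 + 2 y$ ($v{\left(y \right)} = 3 + \left(\left(y + 5\right) + y\right) = 3 + \left(\left(5 + y\right) + y\right) = 3 + \left(5 + 2 y\right) = 8 + 2 y$)
$r{\left(O,T \right)} = T \left(16 + T\right)$ ($r{\left(O,T \right)} = T \left(\left(8 + 2 \cdot 4\right) + T\right) = T \left(\left(8 + 8\right) + T\right) = T \left(16 + T\right)$)
$\left(-687 - r{\left(20,-6 \right)}\right) \left(-5376\right) = \left(-687 - - 6 \left(16 - 6\right)\right) \left(-5376\right) = \left(-687 - \left(-6\right) 10\right) \left(-5376\right) = \left(-687 - -60\right) \left(-5376\right) = \left(-687 + 60\right) \left(-5376\right) = \left(-627\right) \left(-5376\right) = 3370752$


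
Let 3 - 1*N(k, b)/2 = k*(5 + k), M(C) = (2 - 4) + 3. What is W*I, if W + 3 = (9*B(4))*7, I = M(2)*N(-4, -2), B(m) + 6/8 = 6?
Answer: 9177/2 ≈ 4588.5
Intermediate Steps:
M(C) = 1 (M(C) = -2 + 3 = 1)
B(m) = 21/4 (B(m) = -¾ + 6 = 21/4)
N(k, b) = 6 - 2*k*(5 + k)
I = 14 (I = 1*(6 - 10*(-4) - 2*(-4)²) = 1*(6 + 40 - 2*16) = 1*(6 + 40 - 32) = 1*14 = 14)
W = 1311/4 (W = -3 + (9*(21/4))*7 = -3 + (189/4)*7 = -3 + 1323/4 = 1311/4 ≈ 327.75)
W*I = (1311/4)*14 = 9177/2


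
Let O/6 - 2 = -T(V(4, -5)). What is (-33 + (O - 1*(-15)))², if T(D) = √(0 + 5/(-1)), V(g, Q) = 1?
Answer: -144 + 72*I*√5 ≈ -144.0 + 161.0*I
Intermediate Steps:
T(D) = I*√5 (T(D) = √(0 + 5*(-1)) = √(0 - 5) = √(-5) = I*√5)
O = 12 - 6*I*√5 (O = 12 + 6*(-I*√5) = 12 - 6*I*√5 ≈ 12.0 - 13.416*I)
(-33 + (O - 1*(-15)))² = (-33 + ((12 - 6*I*√5) - 1*(-15)))² = (-33 + ((12 - 6*I*√5) + 15))² = (-33 + (27 - 6*I*√5))² = (-6 - 6*I*√5)²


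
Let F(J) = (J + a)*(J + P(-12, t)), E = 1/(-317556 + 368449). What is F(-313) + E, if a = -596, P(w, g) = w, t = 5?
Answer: 15035064526/50893 ≈ 2.9543e+5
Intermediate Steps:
E = 1/50893 ≈ 1.9649e-5
F(J) = (-596 + J)*(-12 + J) (F(J) = (J - 596)*(J - 12) = (-596 + J)*(-12 + J))
F(-313) + E = (7152 + (-313)² - 608*(-313)) + 1/50893 = (7152 + 97969 + 190304) + 1/50893 = 295425 + 1/50893 = 15035064526/50893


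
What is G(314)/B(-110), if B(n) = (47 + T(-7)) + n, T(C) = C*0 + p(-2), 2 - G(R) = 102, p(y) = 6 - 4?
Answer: 100/61 ≈ 1.6393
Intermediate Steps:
p(y) = 2
G(R) = -100 (G(R) = 2 - 1*102 = 2 - 102 = -100)
T(C) = 2 (T(C) = C*0 + 2 = 0 + 2 = 2)
B(n) = 49 + n (B(n) = (47 + 2) + n = 49 + n)
G(314)/B(-110) = -100/(49 - 110) = -100/(-61) = -100*(-1/61) = 100/61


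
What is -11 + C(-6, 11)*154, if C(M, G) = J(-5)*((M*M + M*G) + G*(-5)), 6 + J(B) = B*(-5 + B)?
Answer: -575971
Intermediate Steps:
J(B) = -6 + B*(-5 + B)
C(M, G) = -220*G + 44*M**2 + 44*G*M (C(M, G) = (-6 + (-5)**2 - 5*(-5))*((M*M + M*G) + G*(-5)) = (-6 + 25 + 25)*((M**2 + G*M) - 5*G) = 44*(M**2 - 5*G + G*M) = -220*G + 44*M**2 + 44*G*M)
-11 + C(-6, 11)*154 = -11 + (-220*11 + 44*(-6)**2 + 44*11*(-6))*154 = -11 + (-2420 + 44*36 - 2904)*154 = -11 + (-2420 + 1584 - 2904)*154 = -11 - 3740*154 = -11 - 575960 = -575971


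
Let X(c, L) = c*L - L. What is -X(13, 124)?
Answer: -1488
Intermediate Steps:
X(c, L) = -L + L*c (X(c, L) = L*c - L = -L + L*c)
-X(13, 124) = -124*(-1 + 13) = -124*12 = -1*1488 = -1488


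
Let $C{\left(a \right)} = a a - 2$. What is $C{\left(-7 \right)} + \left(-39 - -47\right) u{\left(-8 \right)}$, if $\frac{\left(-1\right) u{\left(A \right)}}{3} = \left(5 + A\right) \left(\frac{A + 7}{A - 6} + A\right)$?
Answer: $- \frac{3667}{7} \approx -523.86$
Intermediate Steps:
$C{\left(a \right)} = -2 + a^{2}$ ($C{\left(a \right)} = a^{2} - 2 = -2 + a^{2}$)
$u{\left(A \right)} = - 3 \left(5 + A\right) \left(A + \frac{7 + A}{-6 + A}\right)$ ($u{\left(A \right)} = - 3 \left(5 + A\right) \left(\frac{A + 7}{A - 6} + A\right) = - 3 \left(5 + A\right) \left(\frac{7 + A}{-6 + A} + A\right) = - 3 \left(5 + A\right) \left(A + \frac{7 + A}{-6 + A}\right)$)
$C{\left(-7 \right)} + \left(-39 - -47\right) u{\left(-8 \right)} = \left(-2 + \left(-7\right)^{2}\right) + \left(-39 - -47\right) \frac{3 \left(-35 - \left(-8\right)^{3} + 18 \left(-8\right)\right)}{-6 - 8} = \left(-2 + 49\right) + \left(-39 + 47\right) \frac{3 \left(-35 - -512 - 144\right)}{-14} = 47 + 8 \cdot 3 \left(- \frac{1}{14}\right) \left(-35 + 512 - 144\right) = 47 + 8 \cdot 3 \left(- \frac{1}{14}\right) 333 = 47 + 8 \left(- \frac{999}{14}\right) = 47 - \frac{3996}{7} = - \frac{3667}{7}$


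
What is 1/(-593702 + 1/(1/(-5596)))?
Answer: -1/599298 ≈ -1.6686e-6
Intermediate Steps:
1/(-593702 + 1/(1/(-5596))) = 1/(-593702 + 1/(-1/5596)) = 1/(-593702 - 5596) = 1/(-599298) = -1/599298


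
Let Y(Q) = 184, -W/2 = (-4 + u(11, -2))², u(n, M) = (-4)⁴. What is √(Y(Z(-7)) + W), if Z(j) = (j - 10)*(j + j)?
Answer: 2*I*√31706 ≈ 356.12*I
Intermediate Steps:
u(n, M) = 256
Z(j) = 2*j*(-10 + j) (Z(j) = (-10 + j)*(2*j) = 2*j*(-10 + j))
W = -127008 (W = -2*(-4 + 256)² = -2*252² = -2*63504 = -127008)
√(Y(Z(-7)) + W) = √(184 - 127008) = √(-126824) = 2*I*√31706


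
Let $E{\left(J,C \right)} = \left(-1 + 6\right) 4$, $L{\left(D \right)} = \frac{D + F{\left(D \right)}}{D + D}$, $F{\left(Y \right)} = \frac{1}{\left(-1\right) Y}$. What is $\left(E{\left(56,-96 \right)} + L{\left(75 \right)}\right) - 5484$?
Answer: $- \frac{30732188}{5625} \approx -5463.5$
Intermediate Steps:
$F{\left(Y \right)} = - \frac{1}{Y}$
$L{\left(D \right)} = \frac{D - \frac{1}{D}}{2 D}$ ($L{\left(D \right)} = \frac{D - \frac{1}{D}}{D + D} = \frac{D - \frac{1}{D}}{2 D}$)
$E{\left(J,C \right)} = 20$ ($E{\left(J,C \right)} = 5 \cdot 4 = 20$)
$\left(E{\left(56,-96 \right)} + L{\left(75 \right)}\right) - 5484 = \left(20 + \frac{-1 + 75^{2}}{2 \cdot 5625}\right) - 5484 = \left(20 + \frac{1}{2} \cdot \frac{1}{5625} \left(-1 + 5625\right)\right) - 5484 = \left(20 + \frac{1}{2} \cdot \frac{1}{5625} \cdot 5624\right) - 5484 = \left(20 + \frac{2812}{5625}\right) - 5484 = \frac{115312}{5625} - 5484 = - \frac{30732188}{5625}$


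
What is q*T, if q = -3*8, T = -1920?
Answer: 46080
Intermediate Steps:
q = -24
q*T = -24*(-1920) = 46080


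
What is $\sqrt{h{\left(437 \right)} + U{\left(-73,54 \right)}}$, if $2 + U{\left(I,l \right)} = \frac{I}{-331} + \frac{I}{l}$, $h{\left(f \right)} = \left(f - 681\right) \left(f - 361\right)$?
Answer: $\frac{5 i \sqrt{26335267602}}{5958} \approx 136.19 i$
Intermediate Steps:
$h{\left(f \right)} = \left(-681 + f\right) \left(-361 + f\right)$
$U{\left(I,l \right)} = -2 - \frac{I}{331} + \frac{I}{l}$ ($U{\left(I,l \right)} = -2 + \left(\frac{I}{-331} + \frac{I}{l}\right) = -2 + \left(I \left(- \frac{1}{331}\right) + \frac{I}{l}\right) = -2 - \left(\frac{I}{331} - \frac{I}{l}\right) = -2 - \frac{I}{331} + \frac{I}{l}$)
$\sqrt{h{\left(437 \right)} + U{\left(-73,54 \right)}} = \sqrt{\left(245841 + 437^{2} - 455354\right) - \left(\frac{589}{331} + \frac{73}{54}\right)} = \sqrt{\left(245841 + 190969 - 455354\right) - \frac{55969}{17874}} = \sqrt{-18544 - \frac{55969}{17874}} = \sqrt{- \frac{331511425}{17874}} = \frac{5 i \sqrt{26335267602}}{5958}$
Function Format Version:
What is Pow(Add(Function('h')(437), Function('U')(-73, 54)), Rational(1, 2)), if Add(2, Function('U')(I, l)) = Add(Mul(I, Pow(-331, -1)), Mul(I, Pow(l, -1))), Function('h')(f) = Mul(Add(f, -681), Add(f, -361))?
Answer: Mul(Rational(5, 5958), I, Pow(26335267602, Rational(1, 2))) ≈ Mul(136.19, I)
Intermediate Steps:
Function('h')(f) = Mul(Add(-681, f), Add(-361, f))
Function('U')(I, l) = Add(-2, Mul(Rational(-1, 331), I), Mul(I, Pow(l, -1))) (Function('U')(I, l) = Add(-2, Add(Mul(I, Pow(-331, -1)), Mul(I, Pow(l, -1)))) = Add(-2, Add(Mul(I, Rational(-1, 331)), Mul(I, Pow(l, -1)))) = Add(-2, Add(Mul(Rational(-1, 331), I), Mul(I, Pow(l, -1)))) = Add(-2, Mul(Rational(-1, 331), I), Mul(I, Pow(l, -1))))
Pow(Add(Function('h')(437), Function('U')(-73, 54)), Rational(1, 2)) = Pow(Add(Add(245841, Pow(437, 2), Mul(-1042, 437)), Add(-2, Mul(Rational(-1, 331), -73), Mul(-73, Pow(54, -1)))), Rational(1, 2)) = Pow(Add(Add(245841, 190969, -455354), Add(-2, Rational(73, 331), Mul(-73, Rational(1, 54)))), Rational(1, 2)) = Pow(Add(-18544, Add(-2, Rational(73, 331), Rational(-73, 54))), Rational(1, 2)) = Pow(Add(-18544, Rational(-55969, 17874)), Rational(1, 2)) = Pow(Rational(-331511425, 17874), Rational(1, 2)) = Mul(Rational(5, 5958), I, Pow(26335267602, Rational(1, 2)))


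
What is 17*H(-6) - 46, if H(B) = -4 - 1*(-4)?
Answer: -46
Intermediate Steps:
H(B) = 0 (H(B) = -4 + 4 = 0)
17*H(-6) - 46 = 17*0 - 46 = 0 - 46 = -46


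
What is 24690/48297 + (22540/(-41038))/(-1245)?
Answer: 2475603428/4838441757 ≈ 0.51165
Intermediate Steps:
24690/48297 + (22540/(-41038))/(-1245) = 24690*(1/48297) + (22540*(-1/41038))*(-1/1245) = 8230/16099 - 11270/20519*(-1/1245) = 8230/16099 + 2254/5109231 = 2475603428/4838441757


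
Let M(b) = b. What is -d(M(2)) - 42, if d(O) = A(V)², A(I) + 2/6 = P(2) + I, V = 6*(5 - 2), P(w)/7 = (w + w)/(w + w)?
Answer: -5854/9 ≈ -650.44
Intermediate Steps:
P(w) = 7 (P(w) = 7*((w + w)/(w + w)) = 7*((2*w)/((2*w))) = 7*((2*w)*(1/(2*w))) = 7*1 = 7)
V = 18 (V = 6*3 = 18)
A(I) = 20/3 + I (A(I) = -⅓ + (7 + I) = 20/3 + I)
d(O) = 5476/9 (d(O) = (20/3 + 18)² = (74/3)² = 5476/9)
-d(M(2)) - 42 = -1*5476/9 - 42 = -5476/9 - 42 = -5854/9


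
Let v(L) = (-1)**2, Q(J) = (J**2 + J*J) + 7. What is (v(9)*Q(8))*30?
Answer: 4050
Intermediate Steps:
Q(J) = 7 + 2*J**2 (Q(J) = (J**2 + J**2) + 7 = 2*J**2 + 7 = 7 + 2*J**2)
v(L) = 1
(v(9)*Q(8))*30 = (1*(7 + 2*8**2))*30 = (1*(7 + 2*64))*30 = (1*(7 + 128))*30 = (1*135)*30 = 135*30 = 4050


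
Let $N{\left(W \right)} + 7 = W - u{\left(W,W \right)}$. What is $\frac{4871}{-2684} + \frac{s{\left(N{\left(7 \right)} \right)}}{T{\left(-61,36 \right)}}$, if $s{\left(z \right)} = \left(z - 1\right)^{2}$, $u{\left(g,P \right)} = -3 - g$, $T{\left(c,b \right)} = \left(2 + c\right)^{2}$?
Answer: $- \frac{16738547}{9343004} \approx -1.7916$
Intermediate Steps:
$N{\left(W \right)} = -4 + 2 W$ ($N{\left(W \right)} = -7 + \left(W - \left(-3 - W\right)\right) = -7 + \left(W + \left(3 + W\right)\right) = -7 + \left(3 + 2 W\right) = -4 + 2 W$)
$s{\left(z \right)} = \left(-1 + z\right)^{2}$
$\frac{4871}{-2684} + \frac{s{\left(N{\left(7 \right)} \right)}}{T{\left(-61,36 \right)}} = \frac{4871}{-2684} + \frac{\left(-1 + \left(-4 + 2 \cdot 7\right)\right)^{2}}{\left(2 - 61\right)^{2}} = 4871 \left(- \frac{1}{2684}\right) + \frac{\left(-1 + \left(-4 + 14\right)\right)^{2}}{\left(-59\right)^{2}} = - \frac{4871}{2684} + \frac{\left(-1 + 10\right)^{2}}{3481} = - \frac{4871}{2684} + 9^{2} \cdot \frac{1}{3481} = - \frac{4871}{2684} + 81 \cdot \frac{1}{3481} = - \frac{4871}{2684} + \frac{81}{3481} = - \frac{16738547}{9343004}$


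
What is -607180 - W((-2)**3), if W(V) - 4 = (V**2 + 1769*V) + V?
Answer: -593088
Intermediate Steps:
W(V) = 4 + V**2 + 1770*V (W(V) = 4 + ((V**2 + 1769*V) + V) = 4 + (V**2 + 1770*V) = 4 + V**2 + 1770*V)
-607180 - W((-2)**3) = -607180 - (4 + ((-2)**3)**2 + 1770*(-2)**3) = -607180 - (4 + (-8)**2 + 1770*(-8)) = -607180 - (4 + 64 - 14160) = -607180 - 1*(-14092) = -607180 + 14092 = -593088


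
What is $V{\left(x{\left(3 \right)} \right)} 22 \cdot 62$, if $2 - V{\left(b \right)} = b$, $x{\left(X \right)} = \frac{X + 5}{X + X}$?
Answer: $\frac{2728}{3} \approx 909.33$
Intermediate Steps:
$x{\left(X \right)} = \frac{5 + X}{2 X}$
$V{\left(b \right)} = 2 - b$
$V{\left(x{\left(3 \right)} \right)} 22 \cdot 62 = \left(2 - \frac{5 + 3}{2 \cdot 3}\right) 22 \cdot 62 = \left(2 - \frac{1}{2} \cdot \frac{1}{3} \cdot 8\right) 22 \cdot 62 = \left(2 - \frac{4}{3}\right) 22 \cdot 62 = \frac{2}{3} \cdot 22 \cdot 62 = \frac{44}{3} \cdot 62 = \frac{2728}{3}$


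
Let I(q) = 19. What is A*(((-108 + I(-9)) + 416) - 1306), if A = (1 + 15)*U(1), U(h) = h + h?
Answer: -31328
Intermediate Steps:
U(h) = 2*h
A = 32 (A = (1 + 15)*(2*1) = 16*2 = 32)
A*(((-108 + I(-9)) + 416) - 1306) = 32*(((-108 + 19) + 416) - 1306) = 32*((-89 + 416) - 1306) = 32*(327 - 1306) = 32*(-979) = -31328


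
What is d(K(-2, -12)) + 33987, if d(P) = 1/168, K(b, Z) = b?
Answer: 5709817/168 ≈ 33987.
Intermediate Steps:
d(P) = 1/168
d(K(-2, -12)) + 33987 = 1/168 + 33987 = 5709817/168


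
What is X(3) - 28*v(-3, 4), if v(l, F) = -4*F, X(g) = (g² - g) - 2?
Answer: 452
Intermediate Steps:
X(g) = -2 + g² - g
X(3) - 28*v(-3, 4) = (-2 + 3² - 1*3) - (-112)*4 = (-2 + 9 - 3) - 28*(-16) = 4 + 448 = 452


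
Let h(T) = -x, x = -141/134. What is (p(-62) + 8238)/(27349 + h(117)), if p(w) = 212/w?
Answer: 34206448/113612117 ≈ 0.30108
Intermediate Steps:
x = -141/134 (x = -141*1/134 = -141/134 ≈ -1.0522)
h(T) = 141/134 (h(T) = -1*(-141/134) = 141/134)
(p(-62) + 8238)/(27349 + h(117)) = (212/(-62) + 8238)/(27349 + 141/134) = (212*(-1/62) + 8238)/(3664907/134) = (-106/31 + 8238)*(134/3664907) = (255272/31)*(134/3664907) = 34206448/113612117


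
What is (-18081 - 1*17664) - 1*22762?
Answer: -58507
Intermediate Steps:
(-18081 - 1*17664) - 1*22762 = (-18081 - 17664) - 22762 = -35745 - 22762 = -58507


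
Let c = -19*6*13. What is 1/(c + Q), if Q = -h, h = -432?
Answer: -1/1050 ≈ -0.00095238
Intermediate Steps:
Q = 432 (Q = -1*(-432) = 432)
c = -1482 (c = -114*13 = -1482)
1/(c + Q) = 1/(-1482 + 432) = 1/(-1050) = -1/1050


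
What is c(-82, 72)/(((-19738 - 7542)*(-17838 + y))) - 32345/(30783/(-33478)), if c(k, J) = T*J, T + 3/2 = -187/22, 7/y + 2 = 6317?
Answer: 1341772334686747475/38143726082319 ≈ 35177.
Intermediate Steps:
y = 7/6315 (y = 7/(-2 + 6317) = 7/6315 ≈ 0.0011085)
T = -10 (T = -3/2 - 187/22 = -3/2 - 187*1/22 = -3/2 - 17/2 = -10)
c(k, J) = -10*J
c(-82, 72)/(((-19738 - 7542)*(-17838 + y))) - 32345/(30783/(-33478)) = (-10*72)/(((-19738 - 7542)*(-17838 + 7/6315))) - 32345/(30783/(-33478)) = -720/((-27280*(-112646963/6315))) - 32345/(30783*(-1/33478)) = -720/614601830128/1263 - 32345/(-30783/33478) = -720*1263/614601830128 - 32345*(-33478/30783) = -56835/38412614383 + 1082845910/30783 = 1341772334686747475/38143726082319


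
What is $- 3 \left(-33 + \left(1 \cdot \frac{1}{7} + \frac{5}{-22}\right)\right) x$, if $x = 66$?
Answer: $\frac{45855}{7} \approx 6550.7$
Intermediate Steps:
$- 3 \left(-33 + \left(1 \cdot \frac{1}{7} + \frac{5}{-22}\right)\right) x = - 3 \left(-33 + \left(1 \cdot \frac{1}{7} + \frac{5}{-22}\right)\right) 66 = - 3 \left(-33 + \left(1 \cdot \frac{1}{7} + 5 \left(- \frac{1}{22}\right)\right)\right) 66 = - 3 \left(-33 + \left(\frac{1}{7} - \frac{5}{22}\right)\right) 66 = - 3 \left(-33 - \frac{13}{154}\right) 66 = \left(-3\right) \left(- \frac{5095}{154}\right) 66 = \frac{15285}{154} \cdot 66 = \frac{45855}{7}$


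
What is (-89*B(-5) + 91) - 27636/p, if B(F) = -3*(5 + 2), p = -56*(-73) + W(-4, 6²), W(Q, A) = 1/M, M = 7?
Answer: 18631956/9539 ≈ 1953.2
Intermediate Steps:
W(Q, A) = ⅐ (W(Q, A) = 1/7 = ⅐)
p = 28617/7 (p = -56*(-73) + ⅐ = 4088 + ⅐ = 28617/7 ≈ 4088.1)
B(F) = -21 (B(F) = -3*7 = -21)
(-89*B(-5) + 91) - 27636/p = (-89*(-21) + 91) - 27636/28617/7 = (1869 + 91) - 27636*7/28617 = 1960 - 1*64484/9539 = 1960 - 64484/9539 = 18631956/9539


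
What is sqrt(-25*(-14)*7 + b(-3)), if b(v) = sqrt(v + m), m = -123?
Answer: sqrt(2450 + 3*I*sqrt(14)) ≈ 49.498 + 0.1134*I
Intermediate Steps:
b(v) = sqrt(-123 + v) (b(v) = sqrt(v - 123) = sqrt(-123 + v))
sqrt(-25*(-14)*7 + b(-3)) = sqrt(-25*(-14)*7 + sqrt(-123 - 3)) = sqrt(350*7 + sqrt(-126)) = sqrt(2450 + 3*I*sqrt(14))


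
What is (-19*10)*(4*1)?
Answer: -760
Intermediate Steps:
(-19*10)*(4*1) = -190*4 = -760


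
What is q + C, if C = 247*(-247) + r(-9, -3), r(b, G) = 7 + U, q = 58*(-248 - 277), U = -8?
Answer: -91460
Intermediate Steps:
q = -30450 (q = 58*(-525) = -30450)
r(b, G) = -1 (r(b, G) = 7 - 8 = -1)
C = -61010 (C = 247*(-247) - 1 = -61009 - 1 = -61010)
q + C = -30450 - 61010 = -91460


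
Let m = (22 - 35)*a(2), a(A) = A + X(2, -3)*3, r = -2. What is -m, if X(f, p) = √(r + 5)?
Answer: 26 + 39*√3 ≈ 93.550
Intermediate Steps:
X(f, p) = √3 (X(f, p) = √(-2 + 5) = √3)
a(A) = A + 3*√3 (a(A) = A + √3*3 = A + 3*√3)
m = -26 - 39*√3 (m = (22 - 35)*(2 + 3*√3) = -13*(2 + 3*√3) = -26 - 39*√3 ≈ -93.550)
-m = -(-26 - 39*√3) = 26 + 39*√3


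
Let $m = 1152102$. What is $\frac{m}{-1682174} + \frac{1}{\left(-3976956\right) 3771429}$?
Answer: $- \frac{8640077880678961411}{12615301743119824788} \approx -0.68489$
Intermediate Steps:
$\frac{m}{-1682174} + \frac{1}{\left(-3976956\right) 3771429} = \frac{1152102}{-1682174} + \frac{1}{\left(-3976956\right) 3771429} = 1152102 \left(- \frac{1}{1682174}\right) - \frac{1}{14998807190124} = - \frac{576051}{841087} - \frac{1}{14998807190124} = - \frac{8640077880678961411}{12615301743119824788}$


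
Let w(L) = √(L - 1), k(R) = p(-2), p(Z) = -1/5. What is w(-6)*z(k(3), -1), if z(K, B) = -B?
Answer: I*√7 ≈ 2.6458*I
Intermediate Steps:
p(Z) = -⅕ (p(Z) = -1*⅕ = -⅕)
k(R) = -⅕
w(L) = √(-1 + L)
w(-6)*z(k(3), -1) = √(-1 - 6)*(-1*(-1)) = √(-7)*1 = (I*√7)*1 = I*√7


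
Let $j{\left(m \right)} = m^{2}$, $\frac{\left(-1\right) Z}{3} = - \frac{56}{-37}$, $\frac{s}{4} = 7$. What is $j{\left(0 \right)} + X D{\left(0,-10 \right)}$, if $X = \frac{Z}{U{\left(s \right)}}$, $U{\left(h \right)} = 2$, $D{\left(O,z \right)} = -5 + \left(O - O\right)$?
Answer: $\frac{420}{37} \approx 11.351$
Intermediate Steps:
$s = 28$ ($s = 4 \cdot 7 = 28$)
$D{\left(O,z \right)} = -5$ ($D{\left(O,z \right)} = -5 + 0 = -5$)
$Z = - \frac{168}{37}$ ($Z = - 3 \left(- \frac{56}{-37}\right) = - 3 \left(\left(-56\right) \left(- \frac{1}{37}\right)\right) = \left(-3\right) \frac{56}{37} = - \frac{168}{37} \approx -4.5405$)
$X = - \frac{84}{37}$ ($X = - \frac{168}{37 \cdot 2} = \left(- \frac{168}{37}\right) \frac{1}{2} = - \frac{84}{37} \approx -2.2703$)
$j{\left(0 \right)} + X D{\left(0,-10 \right)} = 0^{2} - - \frac{420}{37} = 0 + \frac{420}{37} = \frac{420}{37}$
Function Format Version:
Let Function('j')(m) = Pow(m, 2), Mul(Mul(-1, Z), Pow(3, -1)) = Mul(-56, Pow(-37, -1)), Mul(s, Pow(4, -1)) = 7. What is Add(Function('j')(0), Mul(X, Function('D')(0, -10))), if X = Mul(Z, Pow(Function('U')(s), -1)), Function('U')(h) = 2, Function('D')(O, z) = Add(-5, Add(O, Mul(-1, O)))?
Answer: Rational(420, 37) ≈ 11.351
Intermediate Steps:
s = 28 (s = Mul(4, 7) = 28)
Function('D')(O, z) = -5 (Function('D')(O, z) = Add(-5, 0) = -5)
Z = Rational(-168, 37) (Z = Mul(-3, Mul(-56, Pow(-37, -1))) = Mul(-3, Mul(-56, Rational(-1, 37))) = Mul(-3, Rational(56, 37)) = Rational(-168, 37) ≈ -4.5405)
X = Rational(-84, 37) (X = Mul(Rational(-168, 37), Pow(2, -1)) = Mul(Rational(-168, 37), Rational(1, 2)) = Rational(-84, 37) ≈ -2.2703)
Add(Function('j')(0), Mul(X, Function('D')(0, -10))) = Add(Pow(0, 2), Mul(Rational(-84, 37), -5)) = Add(0, Rational(420, 37)) = Rational(420, 37)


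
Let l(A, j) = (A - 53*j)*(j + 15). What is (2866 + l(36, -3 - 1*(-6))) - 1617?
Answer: -965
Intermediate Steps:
l(A, j) = (15 + j)*(A - 53*j) (l(A, j) = (A - 53*j)*(15 + j) = (15 + j)*(A - 53*j))
(2866 + l(36, -3 - 1*(-6))) - 1617 = (2866 + (-795*(-3 - 1*(-6)) - 53*(-3 - 1*(-6))² + 15*36 + 36*(-3 - 1*(-6)))) - 1617 = (2866 + (-795*(-3 + 6) - 53*(-3 + 6)² + 540 + 36*(-3 + 6))) - 1617 = (2866 + (-795*3 - 53*3² + 540 + 36*3)) - 1617 = (2866 + (-2385 - 53*9 + 540 + 108)) - 1617 = (2866 + (-2385 - 477 + 540 + 108)) - 1617 = (2866 - 2214) - 1617 = 652 - 1617 = -965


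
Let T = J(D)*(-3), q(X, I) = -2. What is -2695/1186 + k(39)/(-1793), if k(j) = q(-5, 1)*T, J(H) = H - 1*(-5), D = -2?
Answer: -4853483/2126498 ≈ -2.2824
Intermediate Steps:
J(H) = 5 + H (J(H) = H + 5 = 5 + H)
T = -9 (T = (5 - 2)*(-3) = 3*(-3) = -9)
k(j) = 18 (k(j) = -2*(-9) = 18)
-2695/1186 + k(39)/(-1793) = -2695/1186 + 18/(-1793) = -2695*1/1186 + 18*(-1/1793) = -2695/1186 - 18/1793 = -4853483/2126498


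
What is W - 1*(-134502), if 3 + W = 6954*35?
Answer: 377889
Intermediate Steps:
W = 243387 (W = -3 + 6954*35 = -3 + 243390 = 243387)
W - 1*(-134502) = 243387 - 1*(-134502) = 243387 + 134502 = 377889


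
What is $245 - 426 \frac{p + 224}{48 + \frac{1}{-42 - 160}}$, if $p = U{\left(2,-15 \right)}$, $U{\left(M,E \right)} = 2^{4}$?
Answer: $- \frac{3655441}{1939} \approx -1885.2$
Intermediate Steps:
$U{\left(M,E \right)} = 16$
$p = 16$
$245 - 426 \frac{p + 224}{48 + \frac{1}{-42 - 160}} = 245 - 426 \frac{16 + 224}{48 + \frac{1}{-42 - 160}} = 245 - 426 \frac{240}{48 + \frac{1}{-202}} = 245 - 426 \frac{240}{48 - \frac{1}{202}} = 245 - 426 \frac{240}{\frac{9695}{202}} = 245 - 426 \cdot 240 \cdot \frac{202}{9695} = 245 - \frac{4130496}{1939} = - \frac{3655441}{1939}$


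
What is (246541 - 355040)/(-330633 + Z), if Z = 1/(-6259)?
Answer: 679095241/2069431948 ≈ 0.32816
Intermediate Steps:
Z = -1/6259 ≈ -0.00015977
(246541 - 355040)/(-330633 + Z) = (246541 - 355040)/(-330633 - 1/6259) = -108499/(-2069431948/6259) = -108499*(-6259/2069431948) = 679095241/2069431948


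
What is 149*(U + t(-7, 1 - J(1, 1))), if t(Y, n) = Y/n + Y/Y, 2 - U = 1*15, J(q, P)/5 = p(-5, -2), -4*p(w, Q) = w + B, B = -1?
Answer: -21158/13 ≈ -1627.5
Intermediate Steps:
p(w, Q) = ¼ - w/4 (p(w, Q) = -(w - 1)/4 = -(-1 + w)/4 = ¼ - w/4)
J(q, P) = 15/2 (J(q, P) = 5*(¼ - ¼*(-5)) = 5*(¼ + 5/4) = 5*(3/2) = 15/2)
U = -13 (U = 2 - 15 = -13)
t(Y, n) = 1 + Y/n (t(Y, n) = Y/n + 1 = 1 + Y/n)
149*(U + t(-7, 1 - J(1, 1))) = 149*(-13 + (-7 + (1 - 1*15/2))/(1 - 1*15/2)) = 149*(-13 + (-7 + (1 - 15/2))/(1 - 15/2)) = 149*(-13 + (-7 - 13/2)/(-13/2)) = 149*(-13 - 2/13*(-27/2)) = 149*(-13 + 27/13) = 149*(-142/13) = -21158/13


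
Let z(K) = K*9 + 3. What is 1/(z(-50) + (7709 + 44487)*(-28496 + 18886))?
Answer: -1/501604007 ≈ -1.9936e-9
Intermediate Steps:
z(K) = 3 + 9*K (z(K) = 9*K + 3 = 3 + 9*K)
1/(z(-50) + (7709 + 44487)*(-28496 + 18886)) = 1/((3 + 9*(-50)) + (7709 + 44487)*(-28496 + 18886)) = 1/((3 - 450) + 52196*(-9610)) = 1/(-447 - 501603560) = 1/(-501604007) = -1/501604007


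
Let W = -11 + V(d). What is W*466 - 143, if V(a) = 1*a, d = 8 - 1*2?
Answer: -2473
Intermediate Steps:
d = 6 (d = 8 - 2 = 6)
V(a) = a
W = -5 (W = -11 + 6 = -5)
W*466 - 143 = -5*466 - 143 = -2330 - 143 = -2473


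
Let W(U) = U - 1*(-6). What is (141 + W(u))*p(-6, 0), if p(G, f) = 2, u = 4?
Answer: 302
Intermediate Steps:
W(U) = 6 + U (W(U) = U + 6 = 6 + U)
(141 + W(u))*p(-6, 0) = (141 + (6 + 4))*2 = (141 + 10)*2 = 151*2 = 302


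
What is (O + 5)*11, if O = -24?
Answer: -209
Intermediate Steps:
(O + 5)*11 = (-24 + 5)*11 = -19*11 = -209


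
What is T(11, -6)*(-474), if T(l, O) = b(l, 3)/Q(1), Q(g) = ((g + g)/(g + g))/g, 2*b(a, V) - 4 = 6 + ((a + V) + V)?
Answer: -6399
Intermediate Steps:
b(a, V) = 5 + V + a/2 (b(a, V) = 2 + (6 + ((a + V) + V))/2 = 2 + (6 + ((V + a) + V))/2 = 2 + (6 + (a + 2*V))/2 = 2 + (6 + a + 2*V)/2 = 2 + (3 + V + a/2) = 5 + V + a/2)
Q(g) = 1/g (Q(g) = ((2*g)/((2*g)))/g = ((2*g)*(1/(2*g)))/g = 1/g)
T(l, O) = 8 + l/2 (T(l, O) = (5 + 3 + l/2)/(1/1) = (8 + l/2)/1 = (8 + l/2)*1 = 8 + l/2)
T(11, -6)*(-474) = (8 + (1/2)*11)*(-474) = (8 + 11/2)*(-474) = (27/2)*(-474) = -6399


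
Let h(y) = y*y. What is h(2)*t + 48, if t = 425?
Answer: 1748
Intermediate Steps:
h(y) = y²
h(2)*t + 48 = 2²*425 + 48 = 4*425 + 48 = 1700 + 48 = 1748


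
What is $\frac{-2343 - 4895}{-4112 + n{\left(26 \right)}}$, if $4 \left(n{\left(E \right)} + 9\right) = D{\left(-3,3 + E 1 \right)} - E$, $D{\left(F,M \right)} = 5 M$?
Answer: $\frac{28952}{16365} \approx 1.7691$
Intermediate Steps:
$n{\left(E \right)} = - \frac{21}{4} + E$ ($n{\left(E \right)} = -9 + \frac{5 \left(3 + E 1\right) - E}{4} = -9 + \frac{5 \left(3 + E\right) - E}{4} = -9 + \frac{\left(15 + 5 E\right) - E}{4} = -9 + \frac{15 + 4 E}{4} = -9 + \left(\frac{15}{4} + E\right) = - \frac{21}{4} + E$)
$\frac{-2343 - 4895}{-4112 + n{\left(26 \right)}} = \frac{-2343 - 4895}{-4112 + \left(- \frac{21}{4} + 26\right)} = - \frac{7238}{-4112 + \frac{83}{4}} = - \frac{7238}{- \frac{16365}{4}} = \left(-7238\right) \left(- \frac{4}{16365}\right) = \frac{28952}{16365}$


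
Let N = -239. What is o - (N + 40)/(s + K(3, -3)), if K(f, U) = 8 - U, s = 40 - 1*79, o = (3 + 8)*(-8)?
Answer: -2663/28 ≈ -95.107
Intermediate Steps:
o = -88 (o = 11*(-8) = -88)
s = -39 (s = 40 - 79 = -39)
o - (N + 40)/(s + K(3, -3)) = -88 - (-239 + 40)/(-39 + (8 - 1*(-3))) = -88 - (-199)/(-39 + (8 + 3)) = -88 - (-199)/(-39 + 11) = -88 - (-199)/(-28) = -88 - (-199)*(-1)/28 = -88 - 1*199/28 = -88 - 199/28 = -2663/28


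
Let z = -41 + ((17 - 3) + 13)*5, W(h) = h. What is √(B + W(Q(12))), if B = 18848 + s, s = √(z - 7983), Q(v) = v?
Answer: √(18860 + 7*I*√161) ≈ 137.33 + 0.3234*I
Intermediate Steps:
z = 94 (z = -41 + (14 + 13)*5 = -41 + 27*5 = -41 + 135 = 94)
s = 7*I*√161 (s = √(94 - 7983) = √(-7889) = 7*I*√161 ≈ 88.82*I)
B = 18848 + 7*I*√161 ≈ 18848.0 + 88.82*I
√(B + W(Q(12))) = √((18848 + 7*I*√161) + 12) = √(18860 + 7*I*√161)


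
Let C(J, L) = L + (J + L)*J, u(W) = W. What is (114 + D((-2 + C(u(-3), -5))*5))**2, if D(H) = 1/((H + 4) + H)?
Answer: 393506569/30276 ≈ 12997.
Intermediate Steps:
C(J, L) = L + J*(J + L)
D(H) = 1/(4 + 2*H) (D(H) = 1/((4 + H) + H) = 1/(4 + 2*H))
(114 + D((-2 + C(u(-3), -5))*5))**2 = (114 + 1/(2*(2 + (-2 + (-5 + (-3)**2 - 3*(-5)))*5)))**2 = (114 + 1/(2*(2 + (-2 + (-5 + 9 + 15))*5)))**2 = (114 + 1/(2*(2 + (-2 + 19)*5)))**2 = (114 + 1/(2*(2 + 17*5)))**2 = (114 + 1/(2*(2 + 85)))**2 = (114 + (1/2)/87)**2 = (114 + (1/2)*(1/87))**2 = (114 + 1/174)**2 = (19837/174)**2 = 393506569/30276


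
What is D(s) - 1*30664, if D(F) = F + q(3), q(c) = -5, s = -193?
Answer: -30862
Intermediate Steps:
D(F) = -5 + F (D(F) = F - 5 = -5 + F)
D(s) - 1*30664 = (-5 - 193) - 1*30664 = -198 - 30664 = -30862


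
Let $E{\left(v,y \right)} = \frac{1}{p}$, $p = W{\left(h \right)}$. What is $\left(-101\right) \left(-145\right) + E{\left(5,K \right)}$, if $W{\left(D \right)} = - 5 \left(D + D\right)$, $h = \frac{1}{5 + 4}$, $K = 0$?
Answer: $\frac{146441}{10} \approx 14644.0$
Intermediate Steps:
$h = \frac{1}{9} \approx 0.11111$
$W{\left(D \right)} = - 10 D$ ($W{\left(D \right)} = - 5 \cdot 2 D = - 10 D$)
$p = - \frac{10}{9}$ ($p = \left(-10\right) \frac{1}{9} = - \frac{10}{9} \approx -1.1111$)
$E{\left(v,y \right)} = - \frac{9}{10}$ ($E{\left(v,y \right)} = \frac{1}{- \frac{10}{9}} = - \frac{9}{10}$)
$\left(-101\right) \left(-145\right) + E{\left(5,K \right)} = \left(-101\right) \left(-145\right) - \frac{9}{10} = 14645 - \frac{9}{10} = \frac{146441}{10}$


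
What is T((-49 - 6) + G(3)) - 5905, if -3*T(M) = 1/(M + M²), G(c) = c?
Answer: -46980181/7956 ≈ -5905.0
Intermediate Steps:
T(M) = -1/(3*(M + M²))
T((-49 - 6) + G(3)) - 5905 = -1/(3*((-49 - 6) + 3)*(1 + ((-49 - 6) + 3))) - 5905 = -1/(3*(-55 + 3)*(1 + (-55 + 3))) - 5905 = -⅓/(-52*(1 - 52)) - 5905 = -⅓*(-1/52)/(-51) - 5905 = -⅓*(-1/52)*(-1/51) - 5905 = -1/7956 - 5905 = -46980181/7956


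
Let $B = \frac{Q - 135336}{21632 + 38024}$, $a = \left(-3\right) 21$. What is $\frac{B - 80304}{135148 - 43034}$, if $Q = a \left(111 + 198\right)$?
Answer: $- \frac{4790770227}{5495152784} \approx -0.87182$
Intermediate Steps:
$a = -63$
$Q = -19467$ ($Q = - 63 \left(111 + 198\right) = \left(-63\right) 309 = -19467$)
$B = - \frac{154803}{59656}$ ($B = \frac{-19467 - 135336}{21632 + 38024} = - \frac{154803}{59656} \approx -2.5949$)
$\frac{B - 80304}{135148 - 43034} = \frac{- \frac{154803}{59656} - 80304}{135148 - 43034} = - \frac{4790770227}{59656 \cdot 92114} = \left(- \frac{4790770227}{59656}\right) \frac{1}{92114} = - \frac{4790770227}{5495152784}$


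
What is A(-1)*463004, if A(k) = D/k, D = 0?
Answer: 0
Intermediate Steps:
A(k) = 0 (A(k) = 0/k = 0)
A(-1)*463004 = 0*463004 = 0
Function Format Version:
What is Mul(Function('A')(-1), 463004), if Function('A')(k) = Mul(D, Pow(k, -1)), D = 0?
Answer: 0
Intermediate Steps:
Function('A')(k) = 0 (Function('A')(k) = Mul(0, Pow(k, -1)) = 0)
Mul(Function('A')(-1), 463004) = Mul(0, 463004) = 0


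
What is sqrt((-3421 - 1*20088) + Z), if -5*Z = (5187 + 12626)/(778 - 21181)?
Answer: I*sqrt(27184195737370)/34005 ≈ 153.33*I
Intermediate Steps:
Z = 17813/102015 (Z = -(5187 + 12626)/(5*(778 - 21181)) = -17813/(5*(-20403)) = -17813*(-1)/(5*20403) = -1/5*(-17813/20403) = 17813/102015 ≈ 0.17461)
sqrt((-3421 - 1*20088) + Z) = sqrt((-3421 - 1*20088) + 17813/102015) = sqrt((-3421 - 20088) + 17813/102015) = sqrt(-23509 + 17813/102015) = sqrt(-2398252822/102015) = I*sqrt(27184195737370)/34005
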